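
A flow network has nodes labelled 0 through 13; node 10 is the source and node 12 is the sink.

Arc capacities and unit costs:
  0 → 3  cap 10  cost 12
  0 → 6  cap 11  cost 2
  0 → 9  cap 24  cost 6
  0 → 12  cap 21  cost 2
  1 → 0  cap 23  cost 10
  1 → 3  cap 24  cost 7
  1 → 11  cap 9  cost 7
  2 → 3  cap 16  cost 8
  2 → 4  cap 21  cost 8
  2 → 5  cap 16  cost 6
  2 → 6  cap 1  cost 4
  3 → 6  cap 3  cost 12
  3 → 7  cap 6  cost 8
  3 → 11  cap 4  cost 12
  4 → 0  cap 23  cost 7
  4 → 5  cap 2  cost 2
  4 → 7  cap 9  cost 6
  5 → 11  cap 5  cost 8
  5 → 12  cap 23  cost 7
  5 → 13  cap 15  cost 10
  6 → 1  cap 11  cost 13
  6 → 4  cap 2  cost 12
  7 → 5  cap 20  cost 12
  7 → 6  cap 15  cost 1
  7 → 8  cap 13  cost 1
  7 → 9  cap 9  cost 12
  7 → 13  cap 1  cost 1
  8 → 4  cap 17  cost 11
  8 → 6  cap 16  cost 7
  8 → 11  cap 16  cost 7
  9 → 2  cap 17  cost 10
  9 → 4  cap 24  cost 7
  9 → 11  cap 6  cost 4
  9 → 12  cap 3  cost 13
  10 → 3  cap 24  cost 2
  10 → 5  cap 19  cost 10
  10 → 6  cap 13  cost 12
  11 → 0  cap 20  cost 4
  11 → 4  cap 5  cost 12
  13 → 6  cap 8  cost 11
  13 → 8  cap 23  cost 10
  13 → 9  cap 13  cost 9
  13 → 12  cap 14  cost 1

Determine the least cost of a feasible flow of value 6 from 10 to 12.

shortest-cost path #1: 10→3→7→13→12 push 1 @ unit cost 12 (adds 12)
shortest-cost path #2: 10→5→12 push 5 @ unit cost 17 (adds 85)
total cost = 97

Minimum cost for 6 units: 97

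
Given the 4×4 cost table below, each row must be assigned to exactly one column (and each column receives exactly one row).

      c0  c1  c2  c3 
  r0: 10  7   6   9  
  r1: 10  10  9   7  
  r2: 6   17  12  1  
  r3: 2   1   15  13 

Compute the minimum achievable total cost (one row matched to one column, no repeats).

optimal assignment: row0→col2 (cost 6), row1→col0 (cost 10), row2→col3 (cost 1), row3→col1 (cost 1)
total = 6 + 10 + 1 + 1 = 18

Minimum assignment cost: 18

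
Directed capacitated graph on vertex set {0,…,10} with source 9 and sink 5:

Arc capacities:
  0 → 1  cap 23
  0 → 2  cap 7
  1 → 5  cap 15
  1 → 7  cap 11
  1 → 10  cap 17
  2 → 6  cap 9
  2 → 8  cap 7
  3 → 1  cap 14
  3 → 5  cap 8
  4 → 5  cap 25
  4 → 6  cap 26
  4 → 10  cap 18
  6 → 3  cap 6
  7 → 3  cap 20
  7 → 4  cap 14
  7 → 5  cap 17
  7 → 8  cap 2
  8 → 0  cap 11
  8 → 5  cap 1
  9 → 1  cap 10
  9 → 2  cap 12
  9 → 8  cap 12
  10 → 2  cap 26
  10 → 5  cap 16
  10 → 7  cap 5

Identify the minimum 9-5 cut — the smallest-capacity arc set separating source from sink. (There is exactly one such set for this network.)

Min-cut arcs: {(6,3), (8,0), (8,5), (9,1)} (total capacity 28)

augment #1: 9→1→5 push 10
augment #2: 9→8→5 push 1
augment #3: 9→2→6→3→5 push 6
augment #4: 9→8→0→1→5 push 5
augment #5: 9→8→0→1→7→5 push 6
max flow = 28; residual-reachable set from 9 gives S-side
cut edges (S→T): {(6,3), (8,0), (8,5), (9,1)} total cap 28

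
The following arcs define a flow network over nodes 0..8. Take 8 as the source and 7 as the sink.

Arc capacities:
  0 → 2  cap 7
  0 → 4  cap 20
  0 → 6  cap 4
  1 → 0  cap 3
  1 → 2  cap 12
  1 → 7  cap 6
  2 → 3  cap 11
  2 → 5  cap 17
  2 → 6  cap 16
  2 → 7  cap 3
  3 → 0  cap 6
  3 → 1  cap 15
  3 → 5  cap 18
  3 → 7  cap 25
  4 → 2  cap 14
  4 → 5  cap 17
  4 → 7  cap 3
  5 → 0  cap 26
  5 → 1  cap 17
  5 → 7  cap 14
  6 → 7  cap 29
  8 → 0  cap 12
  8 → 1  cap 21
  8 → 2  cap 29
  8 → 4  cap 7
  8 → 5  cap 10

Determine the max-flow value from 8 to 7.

augment #1: 8→1→7 bottleneck 6, total now 6
augment #2: 8→2→7 bottleneck 3, total now 9
augment #3: 8→4→7 bottleneck 3, total now 12
augment #4: 8→5→7 bottleneck 10, total now 22
augment #5: 8→0→6→7 bottleneck 4, total now 26
augment #6: 8→2→3→7 bottleneck 11, total now 37
augment #7: 8→2→5→7 bottleneck 4, total now 41
augment #8: 8→2→6→7 bottleneck 11, total now 52
augment #9: 8→0→2→6→7 bottleneck 5, total now 57

Maximum flow value: 57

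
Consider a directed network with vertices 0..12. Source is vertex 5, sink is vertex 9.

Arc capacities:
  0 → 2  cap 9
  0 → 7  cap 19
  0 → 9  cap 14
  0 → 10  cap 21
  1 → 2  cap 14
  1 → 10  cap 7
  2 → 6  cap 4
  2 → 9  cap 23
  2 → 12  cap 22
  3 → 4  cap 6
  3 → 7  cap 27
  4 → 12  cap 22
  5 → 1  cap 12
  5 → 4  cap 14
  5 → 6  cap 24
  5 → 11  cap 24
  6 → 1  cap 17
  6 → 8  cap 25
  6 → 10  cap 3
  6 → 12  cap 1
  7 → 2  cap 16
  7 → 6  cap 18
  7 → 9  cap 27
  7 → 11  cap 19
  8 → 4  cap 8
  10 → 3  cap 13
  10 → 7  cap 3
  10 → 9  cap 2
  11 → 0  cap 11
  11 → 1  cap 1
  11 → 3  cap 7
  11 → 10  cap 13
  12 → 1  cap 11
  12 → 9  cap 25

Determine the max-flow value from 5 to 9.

Maximum flow value: 71

augment #1: 5→1→2→9 bottleneck 12, total now 12
augment #2: 5→4→12→9 bottleneck 14, total now 26
augment #3: 5→6→10→9 bottleneck 2, total now 28
augment #4: 5→6→12→9 bottleneck 1, total now 29
augment #5: 5→11→0→9 bottleneck 11, total now 40
augment #6: 5→6→1→2→9 bottleneck 2, total now 42
augment #7: 5→6→10→7→9 bottleneck 1, total now 43
augment #8: 5→11→3→7→9 bottleneck 7, total now 50
augment #9: 5→11→10→7→9 bottleneck 2, total now 52
augment #10: 5→6→8→4→12→9 bottleneck 8, total now 60
augment #11: 5→11→10→3→7→9 bottleneck 4, total now 64
augment #12: 5→6→1→10→3→7→9 bottleneck 7, total now 71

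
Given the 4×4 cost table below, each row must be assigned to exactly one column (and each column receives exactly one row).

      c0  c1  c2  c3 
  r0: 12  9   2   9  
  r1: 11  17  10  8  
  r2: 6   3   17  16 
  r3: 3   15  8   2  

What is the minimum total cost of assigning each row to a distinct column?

Minimum assignment cost: 16

optimal assignment: row0→col2 (cost 2), row1→col3 (cost 8), row2→col1 (cost 3), row3→col0 (cost 3)
total = 2 + 8 + 3 + 3 = 16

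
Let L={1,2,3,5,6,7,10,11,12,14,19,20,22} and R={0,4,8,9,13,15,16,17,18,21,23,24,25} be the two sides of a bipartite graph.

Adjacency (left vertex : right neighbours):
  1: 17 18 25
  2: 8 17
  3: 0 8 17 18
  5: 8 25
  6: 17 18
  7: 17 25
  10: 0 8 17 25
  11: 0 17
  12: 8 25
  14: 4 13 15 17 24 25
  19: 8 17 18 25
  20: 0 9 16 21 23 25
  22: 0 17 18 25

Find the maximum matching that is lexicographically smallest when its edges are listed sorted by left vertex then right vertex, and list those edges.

|M| = 7 (so the lex-smallest maximum matching has 7 edges)
process left vertices in ascending order; for each, take the smallest-labelled available neighbour that still permits 7 edges overall, or leave it unmatched if none does
lex-smallest matching: {1-17, 2-8, 3-0, 5-25, 6-18, 14-4, 20-9}

Lex-smallest maximum matching: {(1,17), (2,8), (3,0), (5,25), (6,18), (14,4), (20,9)}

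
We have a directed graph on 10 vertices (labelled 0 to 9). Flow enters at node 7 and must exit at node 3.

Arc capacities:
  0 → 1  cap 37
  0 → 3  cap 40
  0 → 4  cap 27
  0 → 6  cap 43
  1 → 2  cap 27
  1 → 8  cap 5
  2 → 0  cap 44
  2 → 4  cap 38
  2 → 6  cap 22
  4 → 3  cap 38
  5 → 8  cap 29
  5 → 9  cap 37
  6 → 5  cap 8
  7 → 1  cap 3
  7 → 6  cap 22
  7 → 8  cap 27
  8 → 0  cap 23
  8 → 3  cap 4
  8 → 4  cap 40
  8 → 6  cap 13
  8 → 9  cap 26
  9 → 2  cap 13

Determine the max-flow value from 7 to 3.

Maximum flow value: 38

augment #1: 7→8→3 bottleneck 4, total now 4
augment #2: 7→8→0→3 bottleneck 23, total now 27
augment #3: 7→1→2→0→3 bottleneck 3, total now 30
augment #4: 7→6→5→8→4→3 bottleneck 8, total now 38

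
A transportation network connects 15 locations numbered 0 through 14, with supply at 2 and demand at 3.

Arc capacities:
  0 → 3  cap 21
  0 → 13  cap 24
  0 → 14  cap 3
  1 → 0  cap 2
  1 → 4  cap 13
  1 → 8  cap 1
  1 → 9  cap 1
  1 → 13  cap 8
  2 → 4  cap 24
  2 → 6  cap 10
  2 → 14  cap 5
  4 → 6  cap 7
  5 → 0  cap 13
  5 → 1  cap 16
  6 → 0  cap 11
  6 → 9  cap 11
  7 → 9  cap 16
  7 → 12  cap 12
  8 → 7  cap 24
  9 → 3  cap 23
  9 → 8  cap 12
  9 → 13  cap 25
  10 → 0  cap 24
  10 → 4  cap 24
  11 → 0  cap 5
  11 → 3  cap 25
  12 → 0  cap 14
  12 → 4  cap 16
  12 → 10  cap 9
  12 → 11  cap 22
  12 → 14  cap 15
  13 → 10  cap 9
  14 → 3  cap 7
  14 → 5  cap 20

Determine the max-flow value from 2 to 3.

augment #1: 2→14→3 bottleneck 5, total now 5
augment #2: 2→6→0→3 bottleneck 10, total now 15
augment #3: 2→4→6→0→3 bottleneck 1, total now 16
augment #4: 2→4→6→9→3 bottleneck 6, total now 22

Maximum flow value: 22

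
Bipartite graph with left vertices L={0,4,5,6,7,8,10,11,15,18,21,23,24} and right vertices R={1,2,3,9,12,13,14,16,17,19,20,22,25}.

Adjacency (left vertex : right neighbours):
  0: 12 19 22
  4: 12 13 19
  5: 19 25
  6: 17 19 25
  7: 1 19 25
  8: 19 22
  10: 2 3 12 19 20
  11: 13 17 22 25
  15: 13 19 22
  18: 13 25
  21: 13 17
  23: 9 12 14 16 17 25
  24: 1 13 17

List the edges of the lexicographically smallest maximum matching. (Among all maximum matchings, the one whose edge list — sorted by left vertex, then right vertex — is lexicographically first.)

Lex-smallest maximum matching: {(0,12), (4,13), (5,19), (6,17), (7,1), (8,22), (10,2), (11,25), (23,9)}

|M| = 9 (so the lex-smallest maximum matching has 9 edges)
process left vertices in ascending order; for each, take the smallest-labelled available neighbour that still permits 9 edges overall, or leave it unmatched if none does
lex-smallest matching: {0-12, 4-13, 5-19, 6-17, 7-1, 8-22, 10-2, 11-25, 23-9}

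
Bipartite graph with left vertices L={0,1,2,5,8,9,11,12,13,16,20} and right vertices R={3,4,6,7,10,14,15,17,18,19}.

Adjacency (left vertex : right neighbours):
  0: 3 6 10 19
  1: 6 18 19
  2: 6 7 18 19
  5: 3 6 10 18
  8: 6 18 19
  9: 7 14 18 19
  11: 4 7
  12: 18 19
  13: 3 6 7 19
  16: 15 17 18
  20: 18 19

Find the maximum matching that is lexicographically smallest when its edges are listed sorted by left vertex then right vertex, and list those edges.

|M| = 9 (so the lex-smallest maximum matching has 9 edges)
process left vertices in ascending order; for each, take the smallest-labelled available neighbour that still permits 9 edges overall, or leave it unmatched if none does
lex-smallest matching: {0-3, 1-6, 2-7, 5-10, 8-18, 9-14, 11-4, 12-19, 16-15}

Lex-smallest maximum matching: {(0,3), (1,6), (2,7), (5,10), (8,18), (9,14), (11,4), (12,19), (16,15)}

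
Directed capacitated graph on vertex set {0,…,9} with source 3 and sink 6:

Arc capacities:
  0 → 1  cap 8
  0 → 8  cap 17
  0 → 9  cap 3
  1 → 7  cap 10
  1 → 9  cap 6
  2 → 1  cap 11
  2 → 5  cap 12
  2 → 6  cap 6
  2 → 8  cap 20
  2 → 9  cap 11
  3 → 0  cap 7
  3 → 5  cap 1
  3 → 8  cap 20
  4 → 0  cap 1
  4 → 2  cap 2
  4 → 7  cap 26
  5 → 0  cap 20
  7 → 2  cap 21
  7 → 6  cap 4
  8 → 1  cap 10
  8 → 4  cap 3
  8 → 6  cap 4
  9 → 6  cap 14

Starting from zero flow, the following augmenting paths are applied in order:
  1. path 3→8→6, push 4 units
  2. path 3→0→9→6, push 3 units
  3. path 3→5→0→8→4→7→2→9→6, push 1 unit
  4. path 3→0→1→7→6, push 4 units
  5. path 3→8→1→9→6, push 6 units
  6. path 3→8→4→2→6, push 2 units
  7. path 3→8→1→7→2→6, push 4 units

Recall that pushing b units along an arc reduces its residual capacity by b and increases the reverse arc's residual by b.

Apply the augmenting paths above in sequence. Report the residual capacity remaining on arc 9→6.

after path 1 (3→8→6, push 4): res(9,6)=14
after path 2 (3→0→9→6, push 3): res(9,6)=11
after path 3 (3→5→0→8→4→7→2→9→6, push 1): res(9,6)=10
after path 4 (3→0→1→7→6, push 4): res(9,6)=10
after path 5 (3→8→1→9→6, push 6): res(9,6)=4
after path 6 (3→8→4→2→6, push 2): res(9,6)=4
after path 7 (3→8→1→7→2→6, push 4): res(9,6)=4

Residual capacity of (9,6): 4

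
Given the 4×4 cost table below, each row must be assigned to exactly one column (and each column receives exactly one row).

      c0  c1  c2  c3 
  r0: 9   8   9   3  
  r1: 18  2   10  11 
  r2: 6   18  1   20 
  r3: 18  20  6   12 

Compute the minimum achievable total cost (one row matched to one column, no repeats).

Minimum assignment cost: 17

optimal assignment: row0→col3 (cost 3), row1→col1 (cost 2), row2→col0 (cost 6), row3→col2 (cost 6)
total = 3 + 2 + 6 + 6 = 17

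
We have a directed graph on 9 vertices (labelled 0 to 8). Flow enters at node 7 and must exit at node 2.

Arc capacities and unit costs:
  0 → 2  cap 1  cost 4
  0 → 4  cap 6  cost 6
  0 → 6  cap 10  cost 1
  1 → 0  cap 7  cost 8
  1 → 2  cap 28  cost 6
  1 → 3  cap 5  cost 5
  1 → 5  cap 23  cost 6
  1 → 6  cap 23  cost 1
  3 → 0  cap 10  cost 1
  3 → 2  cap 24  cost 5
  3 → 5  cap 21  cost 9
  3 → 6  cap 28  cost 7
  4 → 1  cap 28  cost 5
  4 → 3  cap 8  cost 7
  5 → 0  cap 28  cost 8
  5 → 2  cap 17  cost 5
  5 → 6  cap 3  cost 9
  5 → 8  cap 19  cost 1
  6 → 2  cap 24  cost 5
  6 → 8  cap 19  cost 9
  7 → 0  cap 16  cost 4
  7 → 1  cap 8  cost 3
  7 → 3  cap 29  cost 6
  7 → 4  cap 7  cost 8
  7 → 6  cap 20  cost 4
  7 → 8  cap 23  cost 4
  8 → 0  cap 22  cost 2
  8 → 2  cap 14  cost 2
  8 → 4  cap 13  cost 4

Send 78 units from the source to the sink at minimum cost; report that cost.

Minimum cost for 78 units: 781

shortest-cost path #1: 7→8→2 push 14 @ unit cost 6 (adds 84)
shortest-cost path #2: 7→0→2 push 1 @ unit cost 8 (adds 8)
shortest-cost path #3: 7→1→2 push 8 @ unit cost 9 (adds 72)
shortest-cost path #4: 7→6→2 push 20 @ unit cost 9 (adds 180)
shortest-cost path #5: 7→0→6→2 push 4 @ unit cost 10 (adds 40)
shortest-cost path #6: 7→3→2 push 24 @ unit cost 11 (adds 264)
shortest-cost path #7: 7→4→1→2 push 7 @ unit cost 19 (adds 133)
total cost = 781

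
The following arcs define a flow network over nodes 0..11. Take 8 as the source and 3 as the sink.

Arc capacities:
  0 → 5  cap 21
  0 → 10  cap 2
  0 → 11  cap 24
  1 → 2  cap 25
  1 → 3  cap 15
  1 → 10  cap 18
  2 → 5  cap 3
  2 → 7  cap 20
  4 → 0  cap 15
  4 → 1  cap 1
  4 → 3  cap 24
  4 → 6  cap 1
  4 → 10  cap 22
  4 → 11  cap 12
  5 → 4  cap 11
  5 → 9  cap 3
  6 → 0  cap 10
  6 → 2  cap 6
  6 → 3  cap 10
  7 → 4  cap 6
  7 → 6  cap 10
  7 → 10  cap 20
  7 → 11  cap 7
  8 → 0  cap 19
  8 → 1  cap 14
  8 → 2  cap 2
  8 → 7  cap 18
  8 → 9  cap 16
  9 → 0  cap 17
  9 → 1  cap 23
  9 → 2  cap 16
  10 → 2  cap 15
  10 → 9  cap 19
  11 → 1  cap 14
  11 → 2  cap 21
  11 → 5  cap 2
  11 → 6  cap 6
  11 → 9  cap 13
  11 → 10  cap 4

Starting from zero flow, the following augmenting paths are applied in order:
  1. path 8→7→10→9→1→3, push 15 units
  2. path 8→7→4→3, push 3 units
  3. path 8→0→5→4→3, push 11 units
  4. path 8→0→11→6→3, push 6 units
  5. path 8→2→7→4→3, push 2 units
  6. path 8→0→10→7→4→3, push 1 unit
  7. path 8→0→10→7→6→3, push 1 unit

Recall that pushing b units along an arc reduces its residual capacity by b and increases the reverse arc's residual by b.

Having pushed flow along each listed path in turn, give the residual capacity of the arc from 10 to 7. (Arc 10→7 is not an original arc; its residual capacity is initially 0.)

Residual capacity of (10,7): 13

after path 1 (8→7→10→9→1→3, push 15): res(10,7)=15
after path 2 (8→7→4→3, push 3): res(10,7)=15
after path 3 (8→0→5→4→3, push 11): res(10,7)=15
after path 4 (8→0→11→6→3, push 6): res(10,7)=15
after path 5 (8→2→7→4→3, push 2): res(10,7)=15
after path 6 (8→0→10→7→4→3, push 1): res(10,7)=14
after path 7 (8→0→10→7→6→3, push 1): res(10,7)=13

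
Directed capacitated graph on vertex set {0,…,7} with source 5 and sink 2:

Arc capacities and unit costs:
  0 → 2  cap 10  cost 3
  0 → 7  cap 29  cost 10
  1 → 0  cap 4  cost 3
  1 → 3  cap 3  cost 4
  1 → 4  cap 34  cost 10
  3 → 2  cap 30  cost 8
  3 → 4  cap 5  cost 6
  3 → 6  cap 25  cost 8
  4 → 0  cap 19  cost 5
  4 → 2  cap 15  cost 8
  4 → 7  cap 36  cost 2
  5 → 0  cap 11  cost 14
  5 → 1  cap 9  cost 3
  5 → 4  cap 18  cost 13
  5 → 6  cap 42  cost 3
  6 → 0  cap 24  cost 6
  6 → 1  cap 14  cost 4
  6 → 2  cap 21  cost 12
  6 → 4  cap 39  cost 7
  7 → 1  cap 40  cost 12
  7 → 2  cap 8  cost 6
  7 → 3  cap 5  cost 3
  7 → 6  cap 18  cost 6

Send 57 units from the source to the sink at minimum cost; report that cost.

Minimum cost for 57 units: 906

shortest-cost path #1: 5→1→0→2 push 4 @ unit cost 9 (adds 36)
shortest-cost path #2: 5→6→0→2 push 6 @ unit cost 12 (adds 72)
shortest-cost path #3: 5→6→2 push 21 @ unit cost 15 (adds 315)
shortest-cost path #4: 5→1→3→2 push 3 @ unit cost 15 (adds 45)
shortest-cost path #5: 5→6→4→2 push 15 @ unit cost 18 (adds 270)
shortest-cost path #6: 5→4→7→2 push 8 @ unit cost 21 (adds 168)
total cost = 906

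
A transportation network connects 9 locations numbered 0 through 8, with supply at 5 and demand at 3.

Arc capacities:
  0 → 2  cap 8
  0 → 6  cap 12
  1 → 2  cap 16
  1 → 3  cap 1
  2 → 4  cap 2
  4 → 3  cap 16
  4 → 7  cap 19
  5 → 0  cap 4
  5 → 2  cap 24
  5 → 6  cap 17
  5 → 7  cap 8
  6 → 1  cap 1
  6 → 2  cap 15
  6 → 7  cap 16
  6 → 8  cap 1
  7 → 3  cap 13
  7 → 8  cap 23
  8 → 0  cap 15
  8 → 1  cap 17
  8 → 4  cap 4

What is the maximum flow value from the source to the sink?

augment #1: 5→7→3 bottleneck 8, total now 8
augment #2: 5→2→4→3 bottleneck 2, total now 10
augment #3: 5→6→1→3 bottleneck 1, total now 11
augment #4: 5→6→7→3 bottleneck 5, total now 16
augment #5: 5→6→8→4→3 bottleneck 1, total now 17
augment #6: 5→6→7→8→4→3 bottleneck 3, total now 20

Maximum flow value: 20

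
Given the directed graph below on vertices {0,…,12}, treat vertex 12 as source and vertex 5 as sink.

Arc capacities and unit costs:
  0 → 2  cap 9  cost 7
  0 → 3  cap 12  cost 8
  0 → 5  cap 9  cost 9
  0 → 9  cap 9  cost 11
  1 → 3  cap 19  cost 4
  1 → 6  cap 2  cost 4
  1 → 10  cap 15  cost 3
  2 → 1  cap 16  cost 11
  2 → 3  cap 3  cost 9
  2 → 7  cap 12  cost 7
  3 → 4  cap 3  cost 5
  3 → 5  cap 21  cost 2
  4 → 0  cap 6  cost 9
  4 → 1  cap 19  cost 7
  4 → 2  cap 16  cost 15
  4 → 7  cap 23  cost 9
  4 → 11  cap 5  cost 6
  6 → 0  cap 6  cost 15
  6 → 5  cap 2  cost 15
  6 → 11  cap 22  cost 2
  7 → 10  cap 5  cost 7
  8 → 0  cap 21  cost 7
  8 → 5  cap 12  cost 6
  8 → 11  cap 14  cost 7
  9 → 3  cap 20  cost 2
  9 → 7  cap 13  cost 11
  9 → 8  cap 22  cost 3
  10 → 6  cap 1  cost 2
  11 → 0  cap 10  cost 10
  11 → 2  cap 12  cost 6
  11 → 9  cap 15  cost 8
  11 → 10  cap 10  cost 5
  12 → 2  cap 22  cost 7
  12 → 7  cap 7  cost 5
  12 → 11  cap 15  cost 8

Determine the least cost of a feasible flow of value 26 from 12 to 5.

Minimum cost for 26 units: 571

shortest-cost path #1: 12→2→3→5 push 3 @ unit cost 18 (adds 54)
shortest-cost path #2: 12→11→9→3→5 push 15 @ unit cost 20 (adds 300)
shortest-cost path #3: 12→2→1→3→5 push 3 @ unit cost 24 (adds 72)
shortest-cost path #4: 12→7→10→6→5 push 1 @ unit cost 29 (adds 29)
shortest-cost path #5: 12→2→1→3→9→8→5 push 4 @ unit cost 29 (adds 116)
total cost = 571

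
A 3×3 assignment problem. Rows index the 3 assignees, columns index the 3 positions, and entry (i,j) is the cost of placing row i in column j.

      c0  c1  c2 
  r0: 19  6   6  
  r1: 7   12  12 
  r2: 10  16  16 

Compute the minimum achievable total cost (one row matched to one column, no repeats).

one of 2 optimal assignments: row0→col1 (cost 6), row1→col2 (cost 12), row2→col0 (cost 10)
total = 6 + 12 + 10 = 28

Minimum assignment cost: 28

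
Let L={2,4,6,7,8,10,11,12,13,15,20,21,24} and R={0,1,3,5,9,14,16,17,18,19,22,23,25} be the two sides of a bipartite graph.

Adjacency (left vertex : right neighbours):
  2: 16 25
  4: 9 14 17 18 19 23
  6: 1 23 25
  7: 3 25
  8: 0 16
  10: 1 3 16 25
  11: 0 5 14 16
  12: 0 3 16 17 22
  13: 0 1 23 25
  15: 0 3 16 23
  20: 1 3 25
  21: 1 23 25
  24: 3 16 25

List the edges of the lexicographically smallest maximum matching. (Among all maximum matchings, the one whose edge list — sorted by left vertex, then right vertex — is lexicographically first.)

|M| = 9 (so the lex-smallest maximum matching has 9 edges)
process left vertices in ascending order; for each, take the smallest-labelled available neighbour that still permits 9 edges overall, or leave it unmatched if none does
lex-smallest matching: {2-16, 4-9, 6-1, 7-3, 8-0, 10-25, 11-5, 12-17, 13-23}

Lex-smallest maximum matching: {(2,16), (4,9), (6,1), (7,3), (8,0), (10,25), (11,5), (12,17), (13,23)}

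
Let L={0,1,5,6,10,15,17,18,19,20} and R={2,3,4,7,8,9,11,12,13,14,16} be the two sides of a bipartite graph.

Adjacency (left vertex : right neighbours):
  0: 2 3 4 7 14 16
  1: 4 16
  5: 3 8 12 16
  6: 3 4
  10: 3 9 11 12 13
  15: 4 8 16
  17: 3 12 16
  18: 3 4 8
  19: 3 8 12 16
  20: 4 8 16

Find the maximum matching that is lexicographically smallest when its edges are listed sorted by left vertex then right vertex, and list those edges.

Lex-smallest maximum matching: {(0,2), (1,4), (5,3), (10,9), (15,8), (17,12), (19,16)}

|M| = 7 (so the lex-smallest maximum matching has 7 edges)
process left vertices in ascending order; for each, take the smallest-labelled available neighbour that still permits 7 edges overall, or leave it unmatched if none does
lex-smallest matching: {0-2, 1-4, 5-3, 10-9, 15-8, 17-12, 19-16}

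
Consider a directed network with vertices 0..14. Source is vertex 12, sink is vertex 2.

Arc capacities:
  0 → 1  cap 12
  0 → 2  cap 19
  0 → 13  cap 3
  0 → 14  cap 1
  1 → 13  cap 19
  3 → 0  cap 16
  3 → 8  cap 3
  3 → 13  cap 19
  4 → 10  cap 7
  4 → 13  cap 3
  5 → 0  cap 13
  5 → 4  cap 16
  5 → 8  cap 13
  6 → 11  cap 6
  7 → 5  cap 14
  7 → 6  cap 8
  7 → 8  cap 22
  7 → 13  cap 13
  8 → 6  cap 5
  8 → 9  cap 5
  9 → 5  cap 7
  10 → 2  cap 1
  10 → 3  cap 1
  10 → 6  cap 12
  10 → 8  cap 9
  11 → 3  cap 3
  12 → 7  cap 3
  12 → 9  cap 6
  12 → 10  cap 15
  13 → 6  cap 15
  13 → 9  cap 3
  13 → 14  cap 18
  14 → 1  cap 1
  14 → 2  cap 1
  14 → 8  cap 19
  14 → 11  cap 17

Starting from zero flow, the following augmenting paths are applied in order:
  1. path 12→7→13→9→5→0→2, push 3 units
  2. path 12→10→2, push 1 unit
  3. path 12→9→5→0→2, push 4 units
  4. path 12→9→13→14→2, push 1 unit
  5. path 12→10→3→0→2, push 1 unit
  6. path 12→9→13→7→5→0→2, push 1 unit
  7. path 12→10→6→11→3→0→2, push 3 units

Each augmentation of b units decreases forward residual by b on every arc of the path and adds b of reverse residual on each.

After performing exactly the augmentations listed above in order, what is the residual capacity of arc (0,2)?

Residual capacity of (0,2): 7

after path 1 (12→7→13→9→5→0→2, push 3): res(0,2)=16
after path 2 (12→10→2, push 1): res(0,2)=16
after path 3 (12→9→5→0→2, push 4): res(0,2)=12
after path 4 (12→9→13→14→2, push 1): res(0,2)=12
after path 5 (12→10→3→0→2, push 1): res(0,2)=11
after path 6 (12→9→13→7→5→0→2, push 1): res(0,2)=10
after path 7 (12→10→6→11→3→0→2, push 3): res(0,2)=7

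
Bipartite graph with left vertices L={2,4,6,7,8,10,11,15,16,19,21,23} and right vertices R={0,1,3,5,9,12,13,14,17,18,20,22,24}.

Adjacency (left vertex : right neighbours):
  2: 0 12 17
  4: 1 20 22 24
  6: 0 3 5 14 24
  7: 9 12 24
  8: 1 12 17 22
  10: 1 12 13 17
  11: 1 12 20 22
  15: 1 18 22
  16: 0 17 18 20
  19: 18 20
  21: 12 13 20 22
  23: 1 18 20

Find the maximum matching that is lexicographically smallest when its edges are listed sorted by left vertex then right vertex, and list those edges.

Lex-smallest maximum matching: {(2,0), (4,24), (6,3), (7,9), (8,1), (10,12), (11,20), (15,22), (16,17), (19,18), (21,13)}

|M| = 11 (so the lex-smallest maximum matching has 11 edges)
process left vertices in ascending order; for each, take the smallest-labelled available neighbour that still permits 11 edges overall, or leave it unmatched if none does
lex-smallest matching: {2-0, 4-24, 6-3, 7-9, 8-1, 10-12, 11-20, 15-22, 16-17, 19-18, 21-13}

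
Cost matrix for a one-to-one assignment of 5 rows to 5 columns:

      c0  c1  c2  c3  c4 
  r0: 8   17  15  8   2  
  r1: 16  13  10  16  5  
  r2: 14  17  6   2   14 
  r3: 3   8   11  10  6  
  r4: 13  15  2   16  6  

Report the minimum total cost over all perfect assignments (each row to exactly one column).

Minimum assignment cost: 22

optimal assignment: row0→col4 (cost 2), row1→col1 (cost 13), row2→col3 (cost 2), row3→col0 (cost 3), row4→col2 (cost 2)
total = 2 + 13 + 2 + 3 + 2 = 22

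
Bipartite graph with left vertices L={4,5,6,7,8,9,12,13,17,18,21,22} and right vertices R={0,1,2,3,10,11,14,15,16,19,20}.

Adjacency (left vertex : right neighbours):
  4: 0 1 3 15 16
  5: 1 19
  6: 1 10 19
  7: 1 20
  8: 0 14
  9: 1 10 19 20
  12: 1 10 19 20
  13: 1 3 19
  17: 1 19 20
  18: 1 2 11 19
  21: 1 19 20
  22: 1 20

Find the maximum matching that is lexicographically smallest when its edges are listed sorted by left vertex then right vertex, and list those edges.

|M| = 8 (so the lex-smallest maximum matching has 8 edges)
process left vertices in ascending order; for each, take the smallest-labelled available neighbour that still permits 8 edges overall, or leave it unmatched if none does
lex-smallest matching: {4-0, 5-1, 6-10, 7-20, 8-14, 9-19, 13-3, 18-2}

Lex-smallest maximum matching: {(4,0), (5,1), (6,10), (7,20), (8,14), (9,19), (13,3), (18,2)}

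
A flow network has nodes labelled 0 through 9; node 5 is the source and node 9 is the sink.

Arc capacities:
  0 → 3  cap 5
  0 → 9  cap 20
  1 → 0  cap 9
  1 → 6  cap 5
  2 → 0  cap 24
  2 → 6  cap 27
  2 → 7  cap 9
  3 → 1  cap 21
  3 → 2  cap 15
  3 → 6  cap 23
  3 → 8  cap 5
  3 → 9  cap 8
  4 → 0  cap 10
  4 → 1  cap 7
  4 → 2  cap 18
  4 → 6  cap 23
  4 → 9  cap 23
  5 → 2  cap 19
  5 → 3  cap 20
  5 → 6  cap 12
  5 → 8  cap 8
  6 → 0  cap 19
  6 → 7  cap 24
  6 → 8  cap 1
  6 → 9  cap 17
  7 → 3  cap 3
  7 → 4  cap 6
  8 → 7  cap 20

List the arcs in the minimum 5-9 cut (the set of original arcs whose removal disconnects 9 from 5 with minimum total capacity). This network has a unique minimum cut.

augment #1: 5→3→9 push 8
augment #2: 5→6→9 push 12
augment #3: 5→2→0→9 push 19
augment #4: 5→3→6→9 push 5
augment #5: 5→3→1→0→9 push 1
augment #6: 5→8→7→4→9 push 6
max flow = 51; residual-reachable set from 5 gives S-side
cut edges (S→T): {(0,9), (3,9), (6,9), (7,4)} total cap 51

Min-cut arcs: {(0,9), (3,9), (6,9), (7,4)} (total capacity 51)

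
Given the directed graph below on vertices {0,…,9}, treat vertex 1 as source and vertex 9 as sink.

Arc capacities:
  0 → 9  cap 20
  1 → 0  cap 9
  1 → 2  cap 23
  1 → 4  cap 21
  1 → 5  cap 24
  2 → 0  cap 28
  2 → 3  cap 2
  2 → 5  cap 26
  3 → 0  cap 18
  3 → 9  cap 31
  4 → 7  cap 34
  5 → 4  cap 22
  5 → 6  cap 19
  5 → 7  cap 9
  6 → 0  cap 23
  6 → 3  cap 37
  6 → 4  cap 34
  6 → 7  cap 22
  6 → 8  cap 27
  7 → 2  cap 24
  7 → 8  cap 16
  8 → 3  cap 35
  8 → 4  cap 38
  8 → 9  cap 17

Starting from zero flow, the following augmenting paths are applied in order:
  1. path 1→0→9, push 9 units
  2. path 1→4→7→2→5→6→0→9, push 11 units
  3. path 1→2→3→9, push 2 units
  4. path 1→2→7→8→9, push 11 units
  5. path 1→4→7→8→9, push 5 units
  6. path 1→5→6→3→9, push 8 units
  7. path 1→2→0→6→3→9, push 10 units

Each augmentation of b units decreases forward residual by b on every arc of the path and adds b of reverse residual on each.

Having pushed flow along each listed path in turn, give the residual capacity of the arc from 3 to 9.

Residual capacity of (3,9): 11

after path 1 (1→0→9, push 9): res(3,9)=31
after path 2 (1→4→7→2→5→6→0→9, push 11): res(3,9)=31
after path 3 (1→2→3→9, push 2): res(3,9)=29
after path 4 (1→2→7→8→9, push 11): res(3,9)=29
after path 5 (1→4→7→8→9, push 5): res(3,9)=29
after path 6 (1→5→6→3→9, push 8): res(3,9)=21
after path 7 (1→2→0→6→3→9, push 10): res(3,9)=11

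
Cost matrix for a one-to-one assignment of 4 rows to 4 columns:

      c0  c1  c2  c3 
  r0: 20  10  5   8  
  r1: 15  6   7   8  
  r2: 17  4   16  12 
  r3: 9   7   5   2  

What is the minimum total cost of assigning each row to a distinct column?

one of 2 optimal assignments: row0→col2 (cost 5), row1→col0 (cost 15), row2→col1 (cost 4), row3→col3 (cost 2)
total = 5 + 15 + 4 + 2 = 26

Minimum assignment cost: 26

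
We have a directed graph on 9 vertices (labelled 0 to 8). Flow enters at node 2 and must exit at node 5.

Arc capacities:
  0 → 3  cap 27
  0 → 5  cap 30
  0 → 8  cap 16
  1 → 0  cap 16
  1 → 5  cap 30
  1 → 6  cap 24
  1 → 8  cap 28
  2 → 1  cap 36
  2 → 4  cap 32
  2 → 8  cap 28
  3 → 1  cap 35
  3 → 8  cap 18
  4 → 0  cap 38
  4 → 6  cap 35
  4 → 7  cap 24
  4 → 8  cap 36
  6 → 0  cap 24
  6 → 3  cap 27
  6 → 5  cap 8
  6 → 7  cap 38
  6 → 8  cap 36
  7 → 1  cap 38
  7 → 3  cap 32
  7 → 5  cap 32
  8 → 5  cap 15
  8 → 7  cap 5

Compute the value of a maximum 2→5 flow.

Maximum flow value: 88

augment #1: 2→1→5 bottleneck 30, total now 30
augment #2: 2→8→5 bottleneck 15, total now 45
augment #3: 2→1→0→5 bottleneck 6, total now 51
augment #4: 2→4→0→5 bottleneck 24, total now 75
augment #5: 2→4→6→5 bottleneck 8, total now 83
augment #6: 2→8→7→5 bottleneck 5, total now 88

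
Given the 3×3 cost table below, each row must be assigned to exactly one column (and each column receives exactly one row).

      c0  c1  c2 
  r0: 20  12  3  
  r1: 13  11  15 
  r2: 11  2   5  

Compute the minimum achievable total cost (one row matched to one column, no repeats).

optimal assignment: row0→col2 (cost 3), row1→col0 (cost 13), row2→col1 (cost 2)
total = 3 + 13 + 2 = 18

Minimum assignment cost: 18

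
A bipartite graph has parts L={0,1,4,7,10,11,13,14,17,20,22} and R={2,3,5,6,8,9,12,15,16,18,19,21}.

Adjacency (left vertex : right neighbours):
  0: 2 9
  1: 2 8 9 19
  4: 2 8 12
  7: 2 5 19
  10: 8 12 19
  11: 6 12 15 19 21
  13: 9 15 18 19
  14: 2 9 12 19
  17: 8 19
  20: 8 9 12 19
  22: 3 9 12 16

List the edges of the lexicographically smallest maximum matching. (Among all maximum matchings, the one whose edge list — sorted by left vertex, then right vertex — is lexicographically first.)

Lex-smallest maximum matching: {(0,2), (1,8), (4,12), (7,5), (10,19), (11,6), (13,15), (14,9), (22,3)}

|M| = 9 (so the lex-smallest maximum matching has 9 edges)
process left vertices in ascending order; for each, take the smallest-labelled available neighbour that still permits 9 edges overall, or leave it unmatched if none does
lex-smallest matching: {0-2, 1-8, 4-12, 7-5, 10-19, 11-6, 13-15, 14-9, 22-3}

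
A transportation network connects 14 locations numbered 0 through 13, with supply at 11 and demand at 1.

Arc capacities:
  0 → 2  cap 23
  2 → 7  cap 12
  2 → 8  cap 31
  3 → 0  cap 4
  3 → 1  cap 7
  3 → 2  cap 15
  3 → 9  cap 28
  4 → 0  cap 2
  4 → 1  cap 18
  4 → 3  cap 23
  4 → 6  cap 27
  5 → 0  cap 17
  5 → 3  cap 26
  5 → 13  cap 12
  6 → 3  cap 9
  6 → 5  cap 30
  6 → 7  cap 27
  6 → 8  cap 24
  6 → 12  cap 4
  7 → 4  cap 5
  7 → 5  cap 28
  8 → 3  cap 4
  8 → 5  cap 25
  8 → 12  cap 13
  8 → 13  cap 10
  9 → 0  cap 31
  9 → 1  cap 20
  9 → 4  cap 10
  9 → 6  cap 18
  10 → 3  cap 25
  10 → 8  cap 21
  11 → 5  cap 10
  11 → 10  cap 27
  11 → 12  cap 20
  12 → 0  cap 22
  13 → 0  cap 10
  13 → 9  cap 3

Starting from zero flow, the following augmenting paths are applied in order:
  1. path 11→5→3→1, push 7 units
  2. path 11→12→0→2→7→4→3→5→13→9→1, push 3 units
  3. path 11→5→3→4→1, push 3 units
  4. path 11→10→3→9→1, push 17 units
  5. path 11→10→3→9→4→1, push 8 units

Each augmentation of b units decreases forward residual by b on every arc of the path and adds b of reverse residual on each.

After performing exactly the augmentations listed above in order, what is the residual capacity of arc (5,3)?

Residual capacity of (5,3): 19

after path 1 (11→5→3→1, push 7): res(5,3)=19
after path 2 (11→12→0→2→7→4→3→5→13→9→1, push 3): res(5,3)=22
after path 3 (11→5→3→4→1, push 3): res(5,3)=19
after path 4 (11→10→3→9→1, push 17): res(5,3)=19
after path 5 (11→10→3→9→4→1, push 8): res(5,3)=19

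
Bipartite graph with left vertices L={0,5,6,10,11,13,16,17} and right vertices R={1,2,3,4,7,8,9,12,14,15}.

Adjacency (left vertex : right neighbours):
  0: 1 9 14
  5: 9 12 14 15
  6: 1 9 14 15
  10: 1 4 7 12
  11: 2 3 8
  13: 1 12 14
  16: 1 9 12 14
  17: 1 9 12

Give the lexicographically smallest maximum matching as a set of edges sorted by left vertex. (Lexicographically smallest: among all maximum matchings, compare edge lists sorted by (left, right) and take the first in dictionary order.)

Lex-smallest maximum matching: {(0,1), (5,9), (6,15), (10,4), (11,2), (13,12), (16,14)}

|M| = 7 (so the lex-smallest maximum matching has 7 edges)
process left vertices in ascending order; for each, take the smallest-labelled available neighbour that still permits 7 edges overall, or leave it unmatched if none does
lex-smallest matching: {0-1, 5-9, 6-15, 10-4, 11-2, 13-12, 16-14}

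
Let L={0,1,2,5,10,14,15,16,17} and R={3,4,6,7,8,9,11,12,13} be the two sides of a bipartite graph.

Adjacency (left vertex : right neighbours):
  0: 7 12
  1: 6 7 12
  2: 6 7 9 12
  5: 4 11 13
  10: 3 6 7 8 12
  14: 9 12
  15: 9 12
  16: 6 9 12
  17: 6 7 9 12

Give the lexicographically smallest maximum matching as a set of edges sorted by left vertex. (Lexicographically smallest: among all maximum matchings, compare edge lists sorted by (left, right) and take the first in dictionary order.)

Lex-smallest maximum matching: {(0,7), (1,6), (2,9), (5,4), (10,3), (14,12)}

|M| = 6 (so the lex-smallest maximum matching has 6 edges)
process left vertices in ascending order; for each, take the smallest-labelled available neighbour that still permits 6 edges overall, or leave it unmatched if none does
lex-smallest matching: {0-7, 1-6, 2-9, 5-4, 10-3, 14-12}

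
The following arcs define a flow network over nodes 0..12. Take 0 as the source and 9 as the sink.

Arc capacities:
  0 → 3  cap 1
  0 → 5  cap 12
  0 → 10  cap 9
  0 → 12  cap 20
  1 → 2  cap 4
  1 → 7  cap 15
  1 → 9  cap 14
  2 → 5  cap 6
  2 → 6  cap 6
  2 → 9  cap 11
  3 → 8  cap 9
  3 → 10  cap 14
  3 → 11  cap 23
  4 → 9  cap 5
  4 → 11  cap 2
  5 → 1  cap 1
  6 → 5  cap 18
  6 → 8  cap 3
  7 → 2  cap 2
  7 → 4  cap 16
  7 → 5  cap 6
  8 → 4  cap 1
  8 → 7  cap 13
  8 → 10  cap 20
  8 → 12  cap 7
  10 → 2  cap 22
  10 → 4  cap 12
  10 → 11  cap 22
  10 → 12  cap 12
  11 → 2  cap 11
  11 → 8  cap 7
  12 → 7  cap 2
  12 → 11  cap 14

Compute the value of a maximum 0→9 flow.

Maximum flow value: 17

augment #1: 0→5→1→9 bottleneck 1, total now 1
augment #2: 0→10→2→9 bottleneck 9, total now 10
augment #3: 0→3→8→4→9 bottleneck 1, total now 11
augment #4: 0→12→7→2→9 bottleneck 2, total now 13
augment #5: 0→12→11→2→7→4→9 bottleneck 2, total now 15
augment #6: 0→12→11→2→10→4→9 bottleneck 2, total now 17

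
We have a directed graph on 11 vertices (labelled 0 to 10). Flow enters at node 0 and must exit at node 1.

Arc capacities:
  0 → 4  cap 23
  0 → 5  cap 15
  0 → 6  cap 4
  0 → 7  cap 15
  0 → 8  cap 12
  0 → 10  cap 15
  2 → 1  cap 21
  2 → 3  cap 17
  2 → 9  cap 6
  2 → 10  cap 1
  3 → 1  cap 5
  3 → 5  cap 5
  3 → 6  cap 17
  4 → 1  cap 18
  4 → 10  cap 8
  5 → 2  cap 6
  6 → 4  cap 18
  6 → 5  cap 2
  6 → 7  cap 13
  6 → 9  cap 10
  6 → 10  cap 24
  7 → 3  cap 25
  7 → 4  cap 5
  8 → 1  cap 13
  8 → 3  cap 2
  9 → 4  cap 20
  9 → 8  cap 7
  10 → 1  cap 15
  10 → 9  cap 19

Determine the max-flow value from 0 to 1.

Maximum flow value: 57

augment #1: 0→4→1 bottleneck 18, total now 18
augment #2: 0→8→1 bottleneck 12, total now 30
augment #3: 0→10→1 bottleneck 15, total now 45
augment #4: 0→5→2→1 bottleneck 6, total now 51
augment #5: 0→7→3→1 bottleneck 5, total now 56
augment #6: 0→6→9→8→1 bottleneck 1, total now 57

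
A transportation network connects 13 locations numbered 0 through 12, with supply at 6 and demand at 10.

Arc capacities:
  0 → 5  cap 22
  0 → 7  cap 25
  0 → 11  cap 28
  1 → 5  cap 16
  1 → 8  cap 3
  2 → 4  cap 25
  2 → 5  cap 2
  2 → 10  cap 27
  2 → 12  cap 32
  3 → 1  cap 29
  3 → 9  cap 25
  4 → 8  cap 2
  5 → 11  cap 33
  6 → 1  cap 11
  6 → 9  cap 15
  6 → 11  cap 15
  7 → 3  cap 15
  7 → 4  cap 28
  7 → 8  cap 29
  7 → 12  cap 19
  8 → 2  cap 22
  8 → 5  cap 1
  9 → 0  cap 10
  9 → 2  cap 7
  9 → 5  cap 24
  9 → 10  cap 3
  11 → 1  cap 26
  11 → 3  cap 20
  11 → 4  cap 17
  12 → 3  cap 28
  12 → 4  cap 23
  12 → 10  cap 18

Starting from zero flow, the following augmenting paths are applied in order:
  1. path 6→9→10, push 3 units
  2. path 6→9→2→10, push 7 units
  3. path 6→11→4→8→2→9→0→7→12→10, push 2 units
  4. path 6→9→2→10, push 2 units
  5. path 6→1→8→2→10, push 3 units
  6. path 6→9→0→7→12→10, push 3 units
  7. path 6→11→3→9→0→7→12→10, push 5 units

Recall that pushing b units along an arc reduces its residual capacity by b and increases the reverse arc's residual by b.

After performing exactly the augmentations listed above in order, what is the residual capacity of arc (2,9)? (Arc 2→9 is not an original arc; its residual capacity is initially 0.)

after path 1 (6→9→10, push 3): res(2,9)=0
after path 2 (6→9→2→10, push 7): res(2,9)=7
after path 3 (6→11→4→8→2→9→0→7→12→10, push 2): res(2,9)=5
after path 4 (6→9→2→10, push 2): res(2,9)=7
after path 5 (6→1→8→2→10, push 3): res(2,9)=7
after path 6 (6→9→0→7→12→10, push 3): res(2,9)=7
after path 7 (6→11→3→9→0→7→12→10, push 5): res(2,9)=7

Residual capacity of (2,9): 7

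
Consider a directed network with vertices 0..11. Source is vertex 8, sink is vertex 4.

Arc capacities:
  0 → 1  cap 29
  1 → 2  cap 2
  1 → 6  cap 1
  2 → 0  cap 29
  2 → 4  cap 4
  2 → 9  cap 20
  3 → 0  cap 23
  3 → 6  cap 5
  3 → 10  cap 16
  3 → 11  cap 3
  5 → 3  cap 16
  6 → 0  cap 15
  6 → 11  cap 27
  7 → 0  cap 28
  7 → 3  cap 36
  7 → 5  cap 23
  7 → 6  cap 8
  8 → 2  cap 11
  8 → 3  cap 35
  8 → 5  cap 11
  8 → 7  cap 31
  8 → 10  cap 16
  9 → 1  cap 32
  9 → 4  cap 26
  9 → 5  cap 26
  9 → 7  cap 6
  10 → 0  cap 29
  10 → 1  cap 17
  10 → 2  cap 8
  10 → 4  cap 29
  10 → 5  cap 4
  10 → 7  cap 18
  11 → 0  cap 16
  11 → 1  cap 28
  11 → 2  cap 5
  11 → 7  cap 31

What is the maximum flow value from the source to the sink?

augment #1: 8→2→4 bottleneck 4, total now 4
augment #2: 8→10→4 bottleneck 16, total now 20
augment #3: 8→2→9→4 bottleneck 7, total now 27
augment #4: 8→3→10→4 bottleneck 13, total now 40
augment #5: 8→3→10→2→9→4 bottleneck 3, total now 43
augment #6: 8→3→11→2→9→4 bottleneck 3, total now 46
augment #7: 8→3→0→1→2→9→4 bottleneck 2, total now 48
augment #8: 8→3→6→11→2→9→4 bottleneck 2, total now 50

Maximum flow value: 50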